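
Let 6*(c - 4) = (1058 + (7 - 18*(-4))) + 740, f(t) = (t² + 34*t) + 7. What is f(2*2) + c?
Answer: 2855/6 ≈ 475.83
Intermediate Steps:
f(t) = 7 + t² + 34*t
c = 1901/6 (c = 4 + ((1058 + (7 - 18*(-4))) + 740)/6 = 4 + ((1058 + (7 + 72)) + 740)/6 = 4 + ((1058 + 79) + 740)/6 = 4 + (1137 + 740)/6 = 4 + (⅙)*1877 = 4 + 1877/6 = 1901/6 ≈ 316.83)
f(2*2) + c = (7 + (2*2)² + 34*(2*2)) + 1901/6 = (7 + 4² + 34*4) + 1901/6 = (7 + 16 + 136) + 1901/6 = 159 + 1901/6 = 2855/6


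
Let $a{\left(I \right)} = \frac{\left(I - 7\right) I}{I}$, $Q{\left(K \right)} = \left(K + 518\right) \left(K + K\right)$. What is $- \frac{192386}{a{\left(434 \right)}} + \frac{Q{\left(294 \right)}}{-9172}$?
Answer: $- \frac{492109526}{979111} \approx -502.61$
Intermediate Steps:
$Q{\left(K \right)} = 2 K \left(518 + K\right)$ ($Q{\left(K \right)} = \left(518 + K\right) 2 K = 2 K \left(518 + K\right)$)
$a{\left(I \right)} = -7 + I$ ($a{\left(I \right)} = \frac{\left(-7 + I\right) I}{I} = \frac{I \left(-7 + I\right)}{I} = -7 + I$)
$- \frac{192386}{a{\left(434 \right)}} + \frac{Q{\left(294 \right)}}{-9172} = - \frac{192386}{-7 + 434} + \frac{2 \cdot 294 \left(518 + 294\right)}{-9172} = - \frac{192386}{427} + 2 \cdot 294 \cdot 812 \left(- \frac{1}{9172}\right) = \left(-192386\right) \frac{1}{427} + 477456 \left(- \frac{1}{9172}\right) = - \frac{192386}{427} - \frac{119364}{2293} = - \frac{492109526}{979111}$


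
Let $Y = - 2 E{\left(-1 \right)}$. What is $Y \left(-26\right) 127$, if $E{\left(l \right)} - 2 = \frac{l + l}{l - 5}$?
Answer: $\frac{46228}{3} \approx 15409.0$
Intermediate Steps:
$E{\left(l \right)} = 2 + \frac{2 l}{-5 + l}$ ($E{\left(l \right)} = 2 + \frac{l + l}{l - 5} = 2 + \frac{2 l}{-5 + l}$)
$Y = - \frac{14}{3}$ ($Y = - 2 \frac{2 \left(-5 + 2 \left(-1\right)\right)}{-5 - 1} = - 2 \frac{2 \left(-5 - 2\right)}{-6} = - 2 \cdot 2 \left(- \frac{1}{6}\right) \left(-7\right) = \left(-2\right) \frac{7}{3} = - \frac{14}{3} \approx -4.6667$)
$Y \left(-26\right) 127 = \left(- \frac{14}{3}\right) \left(-26\right) 127 = \frac{364}{3} \cdot 127 = \frac{46228}{3}$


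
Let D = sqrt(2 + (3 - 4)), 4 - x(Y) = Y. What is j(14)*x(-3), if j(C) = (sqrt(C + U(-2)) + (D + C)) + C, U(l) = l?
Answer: 203 + 14*sqrt(3) ≈ 227.25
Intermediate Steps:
x(Y) = 4 - Y
D = 1 (D = sqrt(2 - 1) = sqrt(1) = 1)
j(C) = 1 + sqrt(-2 + C) + 2*C (j(C) = (sqrt(C - 2) + (1 + C)) + C = (sqrt(-2 + C) + (1 + C)) + C = (1 + C + sqrt(-2 + C)) + C = 1 + sqrt(-2 + C) + 2*C)
j(14)*x(-3) = (1 + sqrt(-2 + 14) + 2*14)*(4 - 1*(-3)) = (1 + sqrt(12) + 28)*(4 + 3) = (1 + 2*sqrt(3) + 28)*7 = (29 + 2*sqrt(3))*7 = 203 + 14*sqrt(3)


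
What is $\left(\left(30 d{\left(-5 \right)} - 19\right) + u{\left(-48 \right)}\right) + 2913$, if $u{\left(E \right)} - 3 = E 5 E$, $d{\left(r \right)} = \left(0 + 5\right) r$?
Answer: $13667$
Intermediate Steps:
$d{\left(r \right)} = 5 r$
$u{\left(E \right)} = 3 + 5 E^{2}$ ($u{\left(E \right)} = 3 + E 5 E = 3 + 5 E E = 3 + 5 E^{2}$)
$\left(\left(30 d{\left(-5 \right)} - 19\right) + u{\left(-48 \right)}\right) + 2913 = \left(\left(30 \cdot 5 \left(-5\right) - 19\right) + \left(3 + 5 \left(-48\right)^{2}\right)\right) + 2913 = \left(\left(30 \left(-25\right) - 19\right) + \left(3 + 5 \cdot 2304\right)\right) + 2913 = \left(\left(-750 - 19\right) + \left(3 + 11520\right)\right) + 2913 = \left(-769 + 11523\right) + 2913 = 10754 + 2913 = 13667$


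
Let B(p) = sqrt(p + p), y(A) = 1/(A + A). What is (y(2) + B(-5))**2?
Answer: -159/16 + I*sqrt(10)/2 ≈ -9.9375 + 1.5811*I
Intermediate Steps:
y(A) = 1/(2*A)
B(p) = sqrt(2)*sqrt(p) (B(p) = sqrt(2*p) = sqrt(2)*sqrt(p))
(y(2) + B(-5))**2 = ((1/2)/2 + sqrt(2)*sqrt(-5))**2 = ((1/2)*(1/2) + sqrt(2)*(I*sqrt(5)))**2 = (1/4 + I*sqrt(10))**2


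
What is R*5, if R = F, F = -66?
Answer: -330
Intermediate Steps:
R = -66
R*5 = -66*5 = -330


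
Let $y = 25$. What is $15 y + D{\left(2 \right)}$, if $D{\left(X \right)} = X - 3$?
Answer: $374$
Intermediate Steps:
$D{\left(X \right)} = -3 + X$
$15 y + D{\left(2 \right)} = 15 \cdot 25 + \left(-3 + 2\right) = 375 - 1 = 374$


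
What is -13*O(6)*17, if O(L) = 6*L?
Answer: -7956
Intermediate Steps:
-13*O(6)*17 = -78*6*17 = -13*36*17 = -468*17 = -7956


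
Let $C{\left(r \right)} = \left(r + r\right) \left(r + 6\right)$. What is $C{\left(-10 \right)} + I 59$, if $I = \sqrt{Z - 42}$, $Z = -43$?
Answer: $80 + 59 i \sqrt{85} \approx 80.0 + 543.95 i$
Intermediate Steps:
$C{\left(r \right)} = 2 r \left(6 + r\right)$
$I = i \sqrt{85}$ ($I = \sqrt{-43 - 42} = \sqrt{-85} = i \sqrt{85} \approx 9.2195 i$)
$C{\left(-10 \right)} + I 59 = 2 \left(-10\right) \left(6 - 10\right) + i \sqrt{85} \cdot 59 = 2 \left(-10\right) \left(-4\right) + 59 i \sqrt{85} = 80 + 59 i \sqrt{85}$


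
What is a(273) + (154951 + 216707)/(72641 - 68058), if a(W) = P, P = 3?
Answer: 385407/4583 ≈ 84.095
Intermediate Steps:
a(W) = 3
a(273) + (154951 + 216707)/(72641 - 68058) = 3 + (154951 + 216707)/(72641 - 68058) = 3 + 371658/4583 = 385407/4583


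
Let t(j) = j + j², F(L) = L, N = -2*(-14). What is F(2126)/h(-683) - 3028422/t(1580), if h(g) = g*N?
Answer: -1317213496/995236865 ≈ -1.3235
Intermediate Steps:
N = 28
h(g) = 28*g (h(g) = g*28 = 28*g)
F(2126)/h(-683) - 3028422/t(1580) = 2126/((28*(-683))) - 3028422*1/(1580*(1 + 1580)) = 2126/(-19124) - 3028422/(1580*1581) = 2126*(-1/19124) - 3028422/2497980 = -1063/9562 - 3028422*1/2497980 = -1063/9562 - 504737/416330 = -1317213496/995236865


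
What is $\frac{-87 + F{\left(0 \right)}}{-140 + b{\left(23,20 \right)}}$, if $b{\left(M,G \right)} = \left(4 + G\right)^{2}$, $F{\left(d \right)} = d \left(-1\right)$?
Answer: $- \frac{87}{436} \approx -0.19954$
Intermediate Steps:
$F{\left(d \right)} = - d$
$\frac{-87 + F{\left(0 \right)}}{-140 + b{\left(23,20 \right)}} = \frac{-87 - 0}{-140 + \left(4 + 20\right)^{2}} = \frac{-87 + 0}{-140 + 24^{2}} = - \frac{87}{-140 + 576} = - \frac{87}{436}$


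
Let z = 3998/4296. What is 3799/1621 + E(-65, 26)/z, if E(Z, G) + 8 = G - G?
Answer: -20261063/3240379 ≈ -6.2527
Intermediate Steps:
z = 1999/2148 (z = 3998*(1/4296) = 1999/2148 ≈ 0.93063)
E(Z, G) = -8 (E(Z, G) = -8 + (G - G) = -8 + 0 = -8)
3799/1621 + E(-65, 26)/z = 3799/1621 - 8/1999/2148 = 3799*(1/1621) - 8*2148/1999 = 3799/1621 - 17184/1999 = -20261063/3240379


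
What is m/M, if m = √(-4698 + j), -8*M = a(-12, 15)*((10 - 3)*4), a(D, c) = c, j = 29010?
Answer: -4*√6078/105 ≈ -2.9700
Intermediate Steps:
M = -105/2 (M = -15*(10 - 3)*4/8 = -15*7*4/8 = -15*28/8 = -⅛*420 = -105/2 ≈ -52.500)
m = 2*√6078 (m = √(-4698 + 29010) = √24312 = 2*√6078 ≈ 155.92)
m/M = (2*√6078)/(-105/2) = (2*√6078)*(-2/105) = -4*√6078/105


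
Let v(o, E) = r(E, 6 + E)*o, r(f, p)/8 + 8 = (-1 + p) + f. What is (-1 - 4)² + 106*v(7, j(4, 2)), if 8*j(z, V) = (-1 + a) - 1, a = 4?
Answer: -14815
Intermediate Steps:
j(z, V) = ¼ (j(z, V) = ((-1 + 4) - 1)/8 = (3 - 1)/8 = (⅛)*2 = ¼)
r(f, p) = -72 + 8*f + 8*p (r(f, p) = -64 + 8*((-1 + p) + f) = -64 + 8*(-1 + f + p) = -64 + (-8 + 8*f + 8*p) = -72 + 8*f + 8*p)
v(o, E) = o*(-24 + 16*E) (v(o, E) = (-72 + 8*E + 8*(6 + E))*o = (-72 + 8*E + (48 + 8*E))*o = (-24 + 16*E)*o = o*(-24 + 16*E))
(-1 - 4)² + 106*v(7, j(4, 2)) = (-1 - 4)² + 106*(8*7*(-3 + 2*(¼))) = (-5)² + 106*(8*7*(-3 + ½)) = 25 + 106*(8*7*(-5/2)) = 25 + 106*(-140) = 25 - 14840 = -14815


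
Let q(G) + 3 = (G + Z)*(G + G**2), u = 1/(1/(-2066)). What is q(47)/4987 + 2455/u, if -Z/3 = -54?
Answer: 961877981/10303142 ≈ 93.358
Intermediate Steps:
Z = 162 (Z = -3*(-54) = 162)
u = -2066 (u = 1/(-1/2066) = -2066)
q(G) = -3 + (162 + G)*(G + G**2) (q(G) = -3 + (G + 162)*(G + G**2) = -3 + (162 + G)*(G + G**2))
q(47)/4987 + 2455/u = (-3 + 47**3 + 162*47 + 163*47**2)/4987 + 2455/(-2066) = (-3 + 103823 + 7614 + 163*2209)*(1/4987) + 2455*(-1/2066) = (-3 + 103823 + 7614 + 360067)*(1/4987) - 2455/2066 = 471501*(1/4987) - 2455/2066 = 471501/4987 - 2455/2066 = 961877981/10303142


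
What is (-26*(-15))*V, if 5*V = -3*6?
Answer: -1404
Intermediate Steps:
V = -18/5 (V = (-3*6)/5 = (⅕)*(-18) = -18/5 ≈ -3.6000)
(-26*(-15))*V = -26*(-15)*(-18/5) = 390*(-18/5) = -1404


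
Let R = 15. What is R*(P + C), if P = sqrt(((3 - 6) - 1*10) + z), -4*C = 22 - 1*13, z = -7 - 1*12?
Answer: -135/4 + 60*I*sqrt(2) ≈ -33.75 + 84.853*I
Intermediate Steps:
z = -19 (z = -7 - 12 = -19)
C = -9/4 (C = -(22 - 1*13)/4 = -(22 - 13)/4 = -1/4*9 = -9/4 ≈ -2.2500)
P = 4*I*sqrt(2) (P = sqrt(((3 - 6) - 1*10) - 19) = sqrt((-3 - 10) - 19) = sqrt(-13 - 19) = sqrt(-32) = 4*I*sqrt(2) ≈ 5.6569*I)
R*(P + C) = 15*(4*I*sqrt(2) - 9/4) = 15*(-9/4 + 4*I*sqrt(2)) = -135/4 + 60*I*sqrt(2)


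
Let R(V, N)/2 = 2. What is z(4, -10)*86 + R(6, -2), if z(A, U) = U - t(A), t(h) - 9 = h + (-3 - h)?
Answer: -1372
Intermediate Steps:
R(V, N) = 4 (R(V, N) = 2*2 = 4)
t(h) = 6 (t(h) = 9 + (h + (-3 - h)) = 9 - 3 = 6)
z(A, U) = -6 + U (z(A, U) = U - 1*6 = U - 6 = -6 + U)
z(4, -10)*86 + R(6, -2) = (-6 - 10)*86 + 4 = -16*86 + 4 = -1376 + 4 = -1372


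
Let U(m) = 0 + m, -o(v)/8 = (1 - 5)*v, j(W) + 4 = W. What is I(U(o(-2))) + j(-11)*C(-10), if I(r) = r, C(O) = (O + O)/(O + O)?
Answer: -79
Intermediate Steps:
j(W) = -4 + W
o(v) = 32*v (o(v) = -8*(1 - 5)*v = -(-32)*v = 32*v)
U(m) = m
C(O) = 1 (C(O) = (2*O)/((2*O)) = (2*O)*(1/(2*O)) = 1)
I(U(o(-2))) + j(-11)*C(-10) = 32*(-2) + (-4 - 11)*1 = -64 - 15*1 = -64 - 15 = -79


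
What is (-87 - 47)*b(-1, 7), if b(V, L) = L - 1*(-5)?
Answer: -1608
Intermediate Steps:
b(V, L) = 5 + L (b(V, L) = L + 5 = 5 + L)
(-87 - 47)*b(-1, 7) = (-87 - 47)*(5 + 7) = -134*12 = -1608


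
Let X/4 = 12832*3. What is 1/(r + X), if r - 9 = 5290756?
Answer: 1/5444749 ≈ 1.8366e-7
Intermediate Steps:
r = 5290765 (r = 9 + 5290756 = 5290765)
X = 153984 (X = 4*(12832*3) = 4*38496 = 153984)
1/(r + X) = 1/(5290765 + 153984) = 1/5444749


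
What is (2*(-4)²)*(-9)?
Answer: -288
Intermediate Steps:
(2*(-4)²)*(-9) = (2*16)*(-9) = 32*(-9) = -288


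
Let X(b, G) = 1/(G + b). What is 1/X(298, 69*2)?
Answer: 436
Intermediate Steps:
1/X(298, 69*2) = 1/(1/(69*2 + 298)) = 1/(1/(138 + 298)) = 1/(1/436) = 436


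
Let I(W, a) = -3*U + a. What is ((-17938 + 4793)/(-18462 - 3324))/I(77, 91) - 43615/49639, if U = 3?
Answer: -77263599325/88677690828 ≈ -0.87129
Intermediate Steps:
I(W, a) = -9 + a (I(W, a) = -3*3 + a = -9 + a)
((-17938 + 4793)/(-18462 - 3324))/I(77, 91) - 43615/49639 = ((-17938 + 4793)/(-18462 - 3324))/(-9 + 91) - 43615/49639 = -13145/(-21786)/82 - 43615*1/49639 = -13145*(-1/21786)*(1/82) - 43615/49639 = (13145/21786)*(1/82) - 43615/49639 = 13145/1786452 - 43615/49639 = -77263599325/88677690828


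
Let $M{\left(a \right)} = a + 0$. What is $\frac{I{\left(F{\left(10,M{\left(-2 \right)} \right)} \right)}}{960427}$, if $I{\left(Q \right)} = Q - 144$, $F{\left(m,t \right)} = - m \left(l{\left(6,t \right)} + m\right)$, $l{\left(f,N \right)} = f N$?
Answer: $- \frac{124}{960427} \approx -0.00012911$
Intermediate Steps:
$M{\left(a \right)} = a$
$l{\left(f,N \right)} = N f$
$F{\left(m,t \right)} = - m \left(m + 6 t\right)$ ($F{\left(m,t \right)} = - m \left(t 6 + m\right) = - m \left(6 t + m\right) = - m \left(m + 6 t\right)$)
$I{\left(Q \right)} = -144 + Q$ ($I{\left(Q \right)} = Q - 144 = -144 + Q$)
$\frac{I{\left(F{\left(10,M{\left(-2 \right)} \right)} \right)}}{960427} = \frac{-144 - 10 \left(10 + 6 \left(-2\right)\right)}{960427} = \left(-144 - 10 \left(10 - 12\right)\right) \frac{1}{960427} = \left(-144 - 10 \left(-2\right)\right) \frac{1}{960427} = \left(-144 + 20\right) \frac{1}{960427} = \left(-124\right) \frac{1}{960427} = - \frac{124}{960427}$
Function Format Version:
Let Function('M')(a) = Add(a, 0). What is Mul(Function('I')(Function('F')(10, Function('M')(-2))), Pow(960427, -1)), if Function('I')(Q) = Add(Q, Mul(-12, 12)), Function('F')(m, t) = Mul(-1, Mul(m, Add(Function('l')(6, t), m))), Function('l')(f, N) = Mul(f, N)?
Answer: Rational(-124, 960427) ≈ -0.00012911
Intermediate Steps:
Function('M')(a) = a
Function('l')(f, N) = Mul(N, f)
Function('F')(m, t) = Mul(-1, m, Add(m, Mul(6, t))) (Function('F')(m, t) = Mul(-1, Mul(m, Add(Mul(t, 6), m))) = Mul(-1, Mul(m, Add(Mul(6, t), m))) = Mul(-1, Mul(m, Add(m, Mul(6, t)))) = Mul(-1, m, Add(m, Mul(6, t))))
Function('I')(Q) = Add(-144, Q) (Function('I')(Q) = Add(Q, -144) = Add(-144, Q))
Mul(Function('I')(Function('F')(10, Function('M')(-2))), Pow(960427, -1)) = Mul(Add(-144, Mul(-1, 10, Add(10, Mul(6, -2)))), Pow(960427, -1)) = Mul(Add(-144, Mul(-1, 10, Add(10, -12))), Rational(1, 960427)) = Mul(Add(-144, Mul(-1, 10, -2)), Rational(1, 960427)) = Mul(Add(-144, 20), Rational(1, 960427)) = Mul(-124, Rational(1, 960427)) = Rational(-124, 960427)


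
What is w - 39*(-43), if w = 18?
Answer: 1695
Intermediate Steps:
w - 39*(-43) = 18 - 39*(-43) = 18 + 1677 = 1695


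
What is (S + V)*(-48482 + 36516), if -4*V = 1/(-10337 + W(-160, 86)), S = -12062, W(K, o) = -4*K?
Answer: 2799211495465/19394 ≈ 1.4433e+8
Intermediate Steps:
V = 1/38788 (V = -1/(4*(-10337 - 4*(-160))) = -1/(4*(-10337 + 640)) = -¼/(-9697) = -¼*(-1/9697) = 1/38788 ≈ 2.5781e-5)
(S + V)*(-48482 + 36516) = (-12062 + 1/38788)*(-48482 + 36516) = -467860855/38788*(-11966) = 2799211495465/19394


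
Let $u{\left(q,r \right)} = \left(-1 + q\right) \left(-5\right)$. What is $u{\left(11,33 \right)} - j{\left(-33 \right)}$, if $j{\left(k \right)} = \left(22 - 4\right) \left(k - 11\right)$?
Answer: $742$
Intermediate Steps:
$j{\left(k \right)} = -198 + 18 k$ ($j{\left(k \right)} = 18 \left(-11 + k\right) = -198 + 18 k$)
$u{\left(q,r \right)} = 5 - 5 q$
$u{\left(11,33 \right)} - j{\left(-33 \right)} = \left(5 - 55\right) - \left(-198 + 18 \left(-33\right)\right) = \left(5 - 55\right) - \left(-198 - 594\right) = -50 - -792 = -50 + 792 = 742$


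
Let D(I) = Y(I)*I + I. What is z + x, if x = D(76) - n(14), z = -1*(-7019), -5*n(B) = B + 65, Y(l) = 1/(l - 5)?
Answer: 2524714/355 ≈ 7111.9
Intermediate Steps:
Y(l) = 1/(-5 + l)
n(B) = -13 - B/5 (n(B) = -(B + 65)/5 = -(65 + B)/5 = -13 - B/5)
D(I) = I + I/(-5 + I) (D(I) = I/(-5 + I) + I = I + I/(-5 + I))
z = 7019
x = 32969/355 (x = 76*(-4 + 76)/(-5 + 76) - (-13 - ⅕*14) = 76*72/71 - (-13 - 14/5) = 76*(1/71)*72 - 1*(-79/5) = 5472/71 + 79/5 = 32969/355 ≈ 92.870)
z + x = 7019 + 32969/355 = 2524714/355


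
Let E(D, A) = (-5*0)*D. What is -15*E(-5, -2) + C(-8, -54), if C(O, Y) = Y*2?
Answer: -108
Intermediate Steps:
C(O, Y) = 2*Y
E(D, A) = 0 (E(D, A) = 0*D = 0)
-15*E(-5, -2) + C(-8, -54) = -15*0 + 2*(-54) = 0 - 108 = -108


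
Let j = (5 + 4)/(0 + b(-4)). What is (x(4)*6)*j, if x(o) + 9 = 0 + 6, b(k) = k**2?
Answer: -81/8 ≈ -10.125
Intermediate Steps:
x(o) = -3 (x(o) = -9 + (0 + 6) = -9 + 6 = -3)
j = 9/16 (j = (5 + 4)/(0 + (-4)**2) = 9/(0 + 16) = 9/16 ≈ 0.56250)
(x(4)*6)*j = -3*6*(9/16) = -18*9/16 = -81/8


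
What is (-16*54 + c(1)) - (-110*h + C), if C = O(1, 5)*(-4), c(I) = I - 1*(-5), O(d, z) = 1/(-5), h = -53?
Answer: -33444/5 ≈ -6688.8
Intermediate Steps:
O(d, z) = -1/5
c(I) = 5 + I (c(I) = I + 5 = 5 + I)
C = 4/5 (C = -1/5*(-4) = 4/5 ≈ 0.80000)
(-16*54 + c(1)) - (-110*h + C) = (-16*54 + (5 + 1)) - (-110*(-53) + 4/5) = (-864 + 6) - (5830 + 4/5) = -858 - 1*29154/5 = -858 - 29154/5 = -33444/5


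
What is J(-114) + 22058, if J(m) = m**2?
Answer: 35054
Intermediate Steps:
J(-114) + 22058 = (-114)**2 + 22058 = 12996 + 22058 = 35054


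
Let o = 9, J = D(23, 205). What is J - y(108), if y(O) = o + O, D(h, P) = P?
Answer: 88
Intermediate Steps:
J = 205
y(O) = 9 + O
J - y(108) = 205 - (9 + 108) = 205 - 1*117 = 205 - 117 = 88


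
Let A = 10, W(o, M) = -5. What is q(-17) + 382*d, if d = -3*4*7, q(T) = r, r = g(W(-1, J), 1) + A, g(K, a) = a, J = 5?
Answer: -32077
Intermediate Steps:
r = 11 (r = 1 + 10 = 11)
q(T) = 11
d = -84 (d = -12*7 = -84)
q(-17) + 382*d = 11 + 382*(-84) = 11 - 32088 = -32077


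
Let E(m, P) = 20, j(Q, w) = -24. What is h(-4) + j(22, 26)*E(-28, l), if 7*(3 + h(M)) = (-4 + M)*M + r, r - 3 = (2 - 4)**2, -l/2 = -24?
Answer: -3342/7 ≈ -477.43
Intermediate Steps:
l = 48 (l = -2*(-24) = 48)
r = 7 (r = 3 + (2 - 4)**2 = 3 + (-2)**2 = 3 + 4 = 7)
h(M) = -2 + M*(-4 + M)/7 (h(M) = -3 + ((-4 + M)*M + 7)/7 = -3 + (M*(-4 + M) + 7)/7 = -3 + (7 + M*(-4 + M))/7 = -3 + (1 + M*(-4 + M)/7) = -2 + M*(-4 + M)/7)
h(-4) + j(22, 26)*E(-28, l) = (-2 - 4/7*(-4) + (1/7)*(-4)**2) - 24*20 = (-2 + 16/7 + (1/7)*16) - 480 = (-2 + 16/7 + 16/7) - 480 = 18/7 - 480 = -3342/7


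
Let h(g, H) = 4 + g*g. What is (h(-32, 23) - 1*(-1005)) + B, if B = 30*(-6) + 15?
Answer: 1868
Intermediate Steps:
h(g, H) = 4 + g²
B = -165 (B = -180 + 15 = -165)
(h(-32, 23) - 1*(-1005)) + B = ((4 + (-32)²) - 1*(-1005)) - 165 = ((4 + 1024) + 1005) - 165 = (1028 + 1005) - 165 = 2033 - 165 = 1868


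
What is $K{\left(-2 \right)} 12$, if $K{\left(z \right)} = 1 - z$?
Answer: $36$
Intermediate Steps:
$K{\left(-2 \right)} 12 = \left(1 - -2\right) 12 = \left(1 + 2\right) 12 = 3 \cdot 12 = 36$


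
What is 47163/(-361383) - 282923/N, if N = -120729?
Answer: 32183206894/14543136069 ≈ 2.2129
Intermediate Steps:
47163/(-361383) - 282923/N = 47163/(-361383) - 282923/(-120729) = 47163*(-1/361383) - 282923*(-1/120729) = -15721/120461 + 282923/120729 = 32183206894/14543136069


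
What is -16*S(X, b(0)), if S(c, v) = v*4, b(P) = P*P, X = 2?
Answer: 0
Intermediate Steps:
b(P) = P²
S(c, v) = 4*v
-16*S(X, b(0)) = -64*0² = -64*0 = -16*0 = 0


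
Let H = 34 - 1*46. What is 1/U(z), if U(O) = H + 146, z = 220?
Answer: 1/134 ≈ 0.0074627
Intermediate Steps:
H = -12 (H = 34 - 46 = -12)
U(O) = 134 (U(O) = -12 + 146 = 134)
1/U(z) = 1/134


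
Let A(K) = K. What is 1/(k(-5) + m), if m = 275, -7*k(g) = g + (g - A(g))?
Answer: 7/1930 ≈ 0.0036269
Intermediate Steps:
k(g) = -g/7 (k(g) = -(g + (g - g))/7 = -(g + 0)/7 = -g/7)
1/(k(-5) + m) = 1/(-1/7*(-5) + 275) = 1/(5/7 + 275) = 1/(1930/7) = 7/1930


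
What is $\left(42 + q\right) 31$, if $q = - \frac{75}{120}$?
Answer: $\frac{10261}{8} \approx 1282.6$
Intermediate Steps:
$q = - \frac{5}{8}$ ($q = \left(-75\right) \frac{1}{120} = - \frac{5}{8} \approx -0.625$)
$\left(42 + q\right) 31 = \left(42 - \frac{5}{8}\right) 31 = \frac{331}{8} \cdot 31 = \frac{10261}{8}$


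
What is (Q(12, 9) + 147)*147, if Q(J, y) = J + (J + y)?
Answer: 26460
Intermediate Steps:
Q(J, y) = y + 2*J
(Q(12, 9) + 147)*147 = ((9 + 2*12) + 147)*147 = ((9 + 24) + 147)*147 = (33 + 147)*147 = 180*147 = 26460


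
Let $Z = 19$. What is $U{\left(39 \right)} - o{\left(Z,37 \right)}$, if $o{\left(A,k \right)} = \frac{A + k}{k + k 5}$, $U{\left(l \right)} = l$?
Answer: $\frac{4301}{111} \approx 38.748$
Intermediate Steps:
$o{\left(A,k \right)} = \frac{A + k}{6 k}$ ($o{\left(A,k \right)} = \frac{A + k}{k + 5 k} = \frac{A + k}{6 k}$)
$U{\left(39 \right)} - o{\left(Z,37 \right)} = 39 - \frac{19 + 37}{6 \cdot 37} = 39 - \frac{1}{6} \cdot \frac{1}{37} \cdot 56 = 39 - \frac{28}{111} = \frac{4301}{111}$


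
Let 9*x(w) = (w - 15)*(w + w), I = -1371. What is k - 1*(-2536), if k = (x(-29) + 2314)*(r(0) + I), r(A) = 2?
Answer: -31981658/9 ≈ -3.5535e+6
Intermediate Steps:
x(w) = 2*w*(-15 + w)/9 (x(w) = ((w - 15)*(w + w))/9 = ((-15 + w)*(2*w))/9 = (2*w*(-15 + w))/9 = 2*w*(-15 + w)/9)
k = -32004482/9 (k = ((2/9)*(-29)*(-15 - 29) + 2314)*(2 - 1371) = ((2/9)*(-29)*(-44) + 2314)*(-1369) = (2552/9 + 2314)*(-1369) = (23378/9)*(-1369) = -32004482/9 ≈ -3.5561e+6)
k - 1*(-2536) = -32004482/9 - 1*(-2536) = -32004482/9 + 2536 = -31981658/9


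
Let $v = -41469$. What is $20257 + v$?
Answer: $-21212$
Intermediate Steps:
$20257 + v = 20257 - 41469 = -21212$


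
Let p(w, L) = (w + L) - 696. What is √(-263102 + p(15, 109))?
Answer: I*√263674 ≈ 513.49*I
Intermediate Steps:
p(w, L) = -696 + L + w (p(w, L) = (L + w) - 696 = -696 + L + w)
√(-263102 + p(15, 109)) = √(-263102 + (-696 + 109 + 15)) = √(-263102 - 572) = √(-263674) = I*√263674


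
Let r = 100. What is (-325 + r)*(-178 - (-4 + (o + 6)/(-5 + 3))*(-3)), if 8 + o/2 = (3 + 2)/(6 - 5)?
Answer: 42750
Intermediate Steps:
o = -6 (o = -16 + 2*((3 + 2)/(6 - 5)) = -16 + 2*(5/1) = -16 + 2*(5*1) = -16 + 2*5 = -16 + 10 = -6)
(-325 + r)*(-178 - (-4 + (o + 6)/(-5 + 3))*(-3)) = (-325 + 100)*(-178 - (-4 + (-6 + 6)/(-5 + 3))*(-3)) = -225*(-178 - (-4 + 0/(-2))*(-3)) = -225*(-178 - (-4 + 0*(-½))*(-3)) = -225*(-178 - (-4 + 0)*(-3)) = -225*(-178 - (-4)*(-3)) = -225*(-178 - 1*12) = -225*(-178 - 12) = -225*(-190) = 42750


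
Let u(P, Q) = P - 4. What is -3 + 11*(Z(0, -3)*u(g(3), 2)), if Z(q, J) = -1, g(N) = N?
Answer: 8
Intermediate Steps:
u(P, Q) = -4 + P
-3 + 11*(Z(0, -3)*u(g(3), 2)) = -3 + 11*(-(-4 + 3)) = -3 + 11*(-1*(-1)) = -3 + 11*1 = -3 + 11 = 8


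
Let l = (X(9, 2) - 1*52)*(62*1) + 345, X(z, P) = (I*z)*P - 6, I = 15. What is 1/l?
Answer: 1/13489 ≈ 7.4134e-5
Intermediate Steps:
X(z, P) = -6 + 15*P*z (X(z, P) = (15*z)*P - 6 = 15*P*z - 6 = -6 + 15*P*z)
l = 13489 (l = ((-6 + 15*2*9) - 1*52)*(62*1) + 345 = ((-6 + 270) - 52)*62 + 345 = (264 - 52)*62 + 345 = 212*62 + 345 = 13144 + 345 = 13489)
1/l = 1/13489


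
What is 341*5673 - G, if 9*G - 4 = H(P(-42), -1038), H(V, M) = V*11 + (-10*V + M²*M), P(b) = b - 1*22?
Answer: 378599123/3 ≈ 1.2620e+8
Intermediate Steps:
P(b) = -22 + b (P(b) = b - 22 = -22 + b)
H(V, M) = V + M³ (H(V, M) = 11*V + (-10*V + M³) = 11*V + (M³ - 10*V) = V + M³)
G = -372795644/3 (G = 4/9 + ((-22 - 42) + (-1038)³)/9 = 4/9 + (-64 - 1118386872)/9 = 4/9 + (⅑)*(-1118386936) = 4/9 - 1118386936/9 = -372795644/3 ≈ -1.2427e+8)
341*5673 - G = 341*5673 - 1*(-372795644/3) = 1934493 + 372795644/3 = 378599123/3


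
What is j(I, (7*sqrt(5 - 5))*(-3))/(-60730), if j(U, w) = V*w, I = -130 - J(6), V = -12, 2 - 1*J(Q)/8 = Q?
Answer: 0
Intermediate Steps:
J(Q) = 16 - 8*Q
V = -12 (V = -3*4 = -12)
I = -98 (I = -130 - (16 - 8*6) = -130 - (16 - 48) = -130 - 1*(-32) = -130 + 32 = -98)
j(U, w) = -12*w
j(I, (7*sqrt(5 - 5))*(-3))/(-60730) = -12*7*sqrt(5 - 5)*(-3)/(-60730) = -12*7*sqrt(0)*(-3)*(-1/60730) = -12*7*0*(-3)*(-1/60730) = -0*(-3)*(-1/60730) = -12*0*(-1/60730) = 0*(-1/60730) = 0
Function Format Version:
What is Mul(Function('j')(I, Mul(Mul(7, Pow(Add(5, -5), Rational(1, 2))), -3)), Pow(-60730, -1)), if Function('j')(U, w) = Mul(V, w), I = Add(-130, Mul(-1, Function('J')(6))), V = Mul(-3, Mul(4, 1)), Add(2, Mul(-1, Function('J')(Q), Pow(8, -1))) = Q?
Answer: 0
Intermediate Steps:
Function('J')(Q) = Add(16, Mul(-8, Q))
V = -12 (V = Mul(-3, 4) = -12)
I = -98 (I = Add(-130, Mul(-1, Add(16, Mul(-8, 6)))) = Add(-130, Mul(-1, Add(16, -48))) = Add(-130, Mul(-1, -32)) = Add(-130, 32) = -98)
Function('j')(U, w) = Mul(-12, w)
Mul(Function('j')(I, Mul(Mul(7, Pow(Add(5, -5), Rational(1, 2))), -3)), Pow(-60730, -1)) = Mul(Mul(-12, Mul(Mul(7, Pow(Add(5, -5), Rational(1, 2))), -3)), Pow(-60730, -1)) = Mul(Mul(-12, Mul(Mul(7, Pow(0, Rational(1, 2))), -3)), Rational(-1, 60730)) = Mul(Mul(-12, Mul(Mul(7, 0), -3)), Rational(-1, 60730)) = Mul(Mul(-12, Mul(0, -3)), Rational(-1, 60730)) = Mul(Mul(-12, 0), Rational(-1, 60730)) = Mul(0, Rational(-1, 60730)) = 0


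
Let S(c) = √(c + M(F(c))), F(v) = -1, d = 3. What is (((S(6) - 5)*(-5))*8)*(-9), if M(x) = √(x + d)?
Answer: -1800 + 360*√(6 + √2) ≈ -819.75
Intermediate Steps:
M(x) = √(3 + x) (M(x) = √(x + 3) = √(3 + x))
S(c) = √(c + √2) (S(c) = √(c + √(3 - 1)) = √(c + √2))
(((S(6) - 5)*(-5))*8)*(-9) = (((√(6 + √2) - 5)*(-5))*8)*(-9) = (((-5 + √(6 + √2))*(-5))*8)*(-9) = ((25 - 5*√(6 + √2))*8)*(-9) = (200 - 40*√(6 + √2))*(-9) = -1800 + 360*√(6 + √2)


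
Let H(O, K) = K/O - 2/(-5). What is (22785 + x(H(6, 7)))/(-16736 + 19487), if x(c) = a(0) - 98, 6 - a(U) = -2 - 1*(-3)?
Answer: 7564/917 ≈ 8.2486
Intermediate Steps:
a(U) = 5 (a(U) = 6 - (-2 - 1*(-3)) = 6 - (-2 + 3) = 6 - 1*1 = 6 - 1 = 5)
H(O, K) = 2/5 + K/O (H(O, K) = K/O - 2*(-1/5) = K/O + 2/5 = 2/5 + K/O)
x(c) = -93 (x(c) = 5 - 98 = -93)
(22785 + x(H(6, 7)))/(-16736 + 19487) = (22785 - 93)/(-16736 + 19487) = 22692/2751 = 22692*(1/2751) = 7564/917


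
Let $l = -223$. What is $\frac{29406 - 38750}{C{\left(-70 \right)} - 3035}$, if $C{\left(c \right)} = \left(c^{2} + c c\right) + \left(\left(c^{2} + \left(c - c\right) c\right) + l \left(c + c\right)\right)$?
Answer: $- \frac{9344}{42885} \approx -0.21789$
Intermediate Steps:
$C{\left(c \right)} = - 446 c + 3 c^{2}$ ($C{\left(c \right)} = \left(c^{2} + c c\right) - \left(- c^{2} + 223 \left(c + c\right) - \left(c - c\right) c\right) = \left(c^{2} + c^{2}\right) + \left(\left(c^{2} + 0 c\right) - 223 \cdot 2 c\right) = 2 c^{2} - \left(- c^{2} + 446 c\right) = 2 c^{2} + \left(c^{2} - 446 c\right) = - 446 c + 3 c^{2}$)
$\frac{29406 - 38750}{C{\left(-70 \right)} - 3035} = \frac{29406 - 38750}{- 70 \left(-446 + 3 \left(-70\right)\right) - 3035} = - \frac{9344}{- 70 \left(-446 - 210\right) - 3035} = - \frac{9344}{\left(-70\right) \left(-656\right) - 3035} = - \frac{9344}{45920 - 3035} = - \frac{9344}{42885}$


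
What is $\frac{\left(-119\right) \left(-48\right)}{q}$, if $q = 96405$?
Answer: $\frac{1904}{32135} \approx 0.05925$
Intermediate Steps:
$\frac{\left(-119\right) \left(-48\right)}{q} = \frac{\left(-119\right) \left(-48\right)}{96405} = 5712 \cdot \frac{1}{96405} = \frac{1904}{32135}$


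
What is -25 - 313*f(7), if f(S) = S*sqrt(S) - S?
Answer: 2166 - 2191*sqrt(7) ≈ -3630.8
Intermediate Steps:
f(S) = S**(3/2) - S
-25 - 313*f(7) = -25 - 313*(7**(3/2) - 1*7) = -25 - 313*(7*sqrt(7) - 7) = -25 - 313*(-7 + 7*sqrt(7)) = -25 + (2191 - 2191*sqrt(7)) = 2166 - 2191*sqrt(7)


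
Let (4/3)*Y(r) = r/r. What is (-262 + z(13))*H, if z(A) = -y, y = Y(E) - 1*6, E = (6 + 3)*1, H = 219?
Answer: -224913/4 ≈ -56228.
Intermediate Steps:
E = 9 (E = 9*1 = 9)
Y(r) = ¾ (Y(r) = 3*(r/r)/4 = (¾)*1 = ¾)
y = -21/4 (y = ¾ - 1*6 = ¾ - 6 = -21/4 ≈ -5.2500)
z(A) = 21/4 (z(A) = -1*(-21/4) = 21/4)
(-262 + z(13))*H = (-262 + 21/4)*219 = -1027/4*219 = -224913/4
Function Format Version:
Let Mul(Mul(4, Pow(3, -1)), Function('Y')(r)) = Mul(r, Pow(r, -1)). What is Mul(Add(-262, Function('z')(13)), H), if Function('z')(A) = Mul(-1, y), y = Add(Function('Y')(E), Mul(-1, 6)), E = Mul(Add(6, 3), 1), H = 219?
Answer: Rational(-224913, 4) ≈ -56228.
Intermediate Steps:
E = 9 (E = Mul(9, 1) = 9)
Function('Y')(r) = Rational(3, 4) (Function('Y')(r) = Mul(Rational(3, 4), Mul(r, Pow(r, -1))) = Mul(Rational(3, 4), 1) = Rational(3, 4))
y = Rational(-21, 4) (y = Add(Rational(3, 4), Mul(-1, 6)) = Add(Rational(3, 4), -6) = Rational(-21, 4) ≈ -5.2500)
Function('z')(A) = Rational(21, 4) (Function('z')(A) = Mul(-1, Rational(-21, 4)) = Rational(21, 4))
Mul(Add(-262, Function('z')(13)), H) = Mul(Add(-262, Rational(21, 4)), 219) = Mul(Rational(-1027, 4), 219) = Rational(-224913, 4)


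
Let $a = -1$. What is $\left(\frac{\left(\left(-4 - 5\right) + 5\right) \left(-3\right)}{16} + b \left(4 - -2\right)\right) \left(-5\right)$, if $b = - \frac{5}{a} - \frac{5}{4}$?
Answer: $- \frac{465}{4} \approx -116.25$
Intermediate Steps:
$b = \frac{15}{4}$ ($b = - \frac{5}{-1} - \frac{5}{4} = \left(-5\right) \left(-1\right) - \frac{5}{4} = 5 - \frac{5}{4} = \frac{15}{4} \approx 3.75$)
$\left(\frac{\left(\left(-4 - 5\right) + 5\right) \left(-3\right)}{16} + b \left(4 - -2\right)\right) \left(-5\right) = \left(\frac{\left(\left(-4 - 5\right) + 5\right) \left(-3\right)}{16} + \frac{15 \left(4 - -2\right)}{4}\right) \left(-5\right) = \left(\left(-9 + 5\right) \left(-3\right) \frac{1}{16} + \frac{15 \left(4 + \left(-1 + 3\right)\right)}{4}\right) \left(-5\right) = \left(\left(-4\right) \left(-3\right) \frac{1}{16} + \frac{15 \left(4 + 2\right)}{4}\right) \left(-5\right) = \left(12 \cdot \frac{1}{16} + \frac{15}{4} \cdot 6\right) \left(-5\right) = \left(\frac{3}{4} + \frac{45}{2}\right) \left(-5\right) = \frac{93}{4} \left(-5\right) = - \frac{465}{4}$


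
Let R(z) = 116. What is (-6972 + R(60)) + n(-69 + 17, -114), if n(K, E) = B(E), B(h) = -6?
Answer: -6862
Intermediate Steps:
n(K, E) = -6
(-6972 + R(60)) + n(-69 + 17, -114) = (-6972 + 116) - 6 = -6856 - 6 = -6862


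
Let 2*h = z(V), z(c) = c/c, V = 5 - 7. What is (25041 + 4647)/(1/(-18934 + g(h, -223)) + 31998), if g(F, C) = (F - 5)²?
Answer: 1123022820/1210404343 ≈ 0.92781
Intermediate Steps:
V = -2
z(c) = 1
h = ½ (h = (½)*1 = ½ ≈ 0.50000)
g(F, C) = (-5 + F)²
(25041 + 4647)/(1/(-18934 + g(h, -223)) + 31998) = (25041 + 4647)/(1/(-18934 + (-5 + ½)²) + 31998) = 29688/(1/(-18934 + (-9/2)²) + 31998) = 29688/(1/(-18934 + 81/4) + 31998) = 29688/(1/(-75655/4) + 31998) = 29688/(-4/75655 + 31998) = 29688/(2420808686/75655) = 29688*(75655/2420808686) = 1123022820/1210404343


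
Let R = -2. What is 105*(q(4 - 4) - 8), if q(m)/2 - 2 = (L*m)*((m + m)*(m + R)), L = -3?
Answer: -420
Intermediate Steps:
q(m) = 4 - 12*m**2*(-2 + m) (q(m) = 4 + 2*((-3*m)*((m + m)*(m - 2))) = 4 + 2*((-3*m)*((2*m)*(-2 + m))) = 4 + 2*((-3*m)*(2*m*(-2 + m))) = 4 + 2*(-6*m**2*(-2 + m)) = 4 - 12*m**2*(-2 + m))
105*(q(4 - 4) - 8) = 105*((4 - 12*(4 - 4)**3 + 24*(4 - 4)**2) - 8) = 105*((4 - 12*0**3 + 24*0**2) - 8) = 105*((4 - 12*0 + 24*0) - 8) = 105*((4 + 0 + 0) - 8) = 105*(4 - 8) = 105*(-4) = -420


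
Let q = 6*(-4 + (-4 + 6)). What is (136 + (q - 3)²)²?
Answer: 130321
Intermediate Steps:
q = -12 (q = 6*(-4 + 2) = 6*(-2) = -12)
(136 + (q - 3)²)² = (136 + (-12 - 3)²)² = (136 + (-15)²)² = (136 + 225)² = 361² = 130321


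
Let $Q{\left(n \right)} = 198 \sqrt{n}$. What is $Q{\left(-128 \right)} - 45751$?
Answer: $-45751 + 1584 i \sqrt{2} \approx -45751.0 + 2240.1 i$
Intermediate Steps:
$Q{\left(-128 \right)} - 45751 = 198 \sqrt{-128} - 45751 = 198 \cdot 8 i \sqrt{2} - 45751 = 1584 i \sqrt{2} - 45751 = -45751 + 1584 i \sqrt{2}$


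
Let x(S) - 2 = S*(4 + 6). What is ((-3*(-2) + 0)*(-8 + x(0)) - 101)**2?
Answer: 18769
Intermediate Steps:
x(S) = 2 + 10*S (x(S) = 2 + S*(4 + 6) = 2 + S*10 = 2 + 10*S)
((-3*(-2) + 0)*(-8 + x(0)) - 101)**2 = ((-3*(-2) + 0)*(-8 + (2 + 10*0)) - 101)**2 = ((6 + 0)*(-8 + (2 + 0)) - 101)**2 = (6*(-8 + 2) - 101)**2 = (6*(-6) - 101)**2 = (-36 - 101)**2 = (-137)**2 = 18769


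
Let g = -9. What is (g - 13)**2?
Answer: 484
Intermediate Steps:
(g - 13)**2 = (-9 - 13)**2 = (-22)**2 = 484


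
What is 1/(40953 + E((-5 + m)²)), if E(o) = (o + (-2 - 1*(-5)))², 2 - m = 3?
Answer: 1/42474 ≈ 2.3544e-5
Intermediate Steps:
m = -1 (m = 2 - 1*3 = 2 - 3 = -1)
E(o) = (3 + o)² (E(o) = (o + (-2 + 5))² = (o + 3)² = (3 + o)²)
1/(40953 + E((-5 + m)²)) = 1/(40953 + (3 + (-5 - 1)²)²) = 1/(40953 + (3 + (-6)²)²) = 1/(40953 + (3 + 36)²) = 1/(40953 + 39²) = 1/(40953 + 1521) = 1/42474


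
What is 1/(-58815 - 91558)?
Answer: -1/150373 ≈ -6.6501e-6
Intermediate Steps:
1/(-58815 - 91558) = 1/(-150373) = -1/150373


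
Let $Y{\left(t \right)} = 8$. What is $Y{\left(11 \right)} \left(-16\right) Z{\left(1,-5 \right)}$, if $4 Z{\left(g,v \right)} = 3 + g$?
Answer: $-128$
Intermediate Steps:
$Z{\left(g,v \right)} = \frac{3}{4} + \frac{g}{4}$ ($Z{\left(g,v \right)} = \frac{3 + g}{4} = \frac{3}{4} + \frac{g}{4}$)
$Y{\left(11 \right)} \left(-16\right) Z{\left(1,-5 \right)} = 8 \left(-16\right) \left(\frac{3}{4} + \frac{1}{4} \cdot 1\right) = - 128 \left(\frac{3}{4} + \frac{1}{4}\right) = \left(-128\right) 1 = -128$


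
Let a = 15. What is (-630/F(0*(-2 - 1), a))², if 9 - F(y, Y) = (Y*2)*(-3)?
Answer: 4900/121 ≈ 40.496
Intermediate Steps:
F(y, Y) = 9 + 6*Y (F(y, Y) = 9 - Y*2*(-3) = 9 - 2*Y*(-3) = 9 - (-6)*Y = 9 + 6*Y)
(-630/F(0*(-2 - 1), a))² = (-630/(9 + 6*15))² = (-630/(9 + 90))² = (-630/99)² = (-630*1/99)² = (-70/11)² = 4900/121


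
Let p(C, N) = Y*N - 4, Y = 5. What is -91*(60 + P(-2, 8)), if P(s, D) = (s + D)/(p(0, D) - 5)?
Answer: -169806/31 ≈ -5477.6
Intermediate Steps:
p(C, N) = -4 + 5*N (p(C, N) = 5*N - 4 = -4 + 5*N)
P(s, D) = (D + s)/(-9 + 5*D) (P(s, D) = (s + D)/((-4 + 5*D) - 5) = (D + s)/(-9 + 5*D))
-91*(60 + P(-2, 8)) = -91*(60 + (8 - 2)/(-9 + 5*8)) = -91*(60 + 6/(-9 + 40)) = -91*(60 + 6/31) = -91*1866/31 = -169806/31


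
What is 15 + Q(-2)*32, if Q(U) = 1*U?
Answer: -49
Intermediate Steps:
Q(U) = U
15 + Q(-2)*32 = 15 - 2*32 = 15 - 64 = -49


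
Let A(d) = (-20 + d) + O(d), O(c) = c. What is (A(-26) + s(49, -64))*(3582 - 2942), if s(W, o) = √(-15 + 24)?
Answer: -44160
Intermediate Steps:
s(W, o) = 3 (s(W, o) = √9 = 3)
A(d) = -20 + 2*d (A(d) = (-20 + d) + d = -20 + 2*d)
(A(-26) + s(49, -64))*(3582 - 2942) = ((-20 + 2*(-26)) + 3)*(3582 - 2942) = ((-20 - 52) + 3)*640 = (-72 + 3)*640 = -69*640 = -44160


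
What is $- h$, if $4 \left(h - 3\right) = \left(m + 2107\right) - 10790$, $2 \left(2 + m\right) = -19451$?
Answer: $\frac{36797}{8} \approx 4599.6$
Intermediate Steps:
$m = - \frac{19455}{2}$ ($m = -2 + \frac{1}{2} \left(-19451\right) = -2 - \frac{19451}{2} = - \frac{19455}{2} \approx -9727.5$)
$h = - \frac{36797}{8}$ ($h = 3 + \frac{\left(- \frac{19455}{2} + 2107\right) - 10790}{4} = 3 + \frac{- \frac{15241}{2} - 10790}{4} = 3 + \frac{1}{4} \left(- \frac{36821}{2}\right) = 3 - \frac{36821}{8} = - \frac{36797}{8} \approx -4599.6$)
$- h = \left(-1\right) \left(- \frac{36797}{8}\right) = \frac{36797}{8}$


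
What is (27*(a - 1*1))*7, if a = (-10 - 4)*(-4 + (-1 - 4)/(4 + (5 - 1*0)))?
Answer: 11865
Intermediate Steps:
a = 574/9 (a = -14*(-4 - 5/(4 + (5 + 0))) = -14*(-4 - 5/(4 + 5)) = -14*(-4 - 5/9) = -14*(-41/9) = 574/9 ≈ 63.778)
(27*(a - 1*1))*7 = (27*(574/9 - 1*1))*7 = (27*(574/9 - 1))*7 = (27*(565/9))*7 = 1695*7 = 11865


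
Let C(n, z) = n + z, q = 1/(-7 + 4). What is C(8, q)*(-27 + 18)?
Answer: -69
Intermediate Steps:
q = -1/3 (q = 1/(-3) = -1/3 ≈ -0.33333)
C(8, q)*(-27 + 18) = (8 - 1/3)*(-27 + 18) = (23/3)*(-9) = -69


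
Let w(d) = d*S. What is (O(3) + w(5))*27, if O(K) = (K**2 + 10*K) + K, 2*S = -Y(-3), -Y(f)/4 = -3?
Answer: 324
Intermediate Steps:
Y(f) = 12 (Y(f) = -4*(-3) = 12)
S = -6 (S = (-1*12)/2 = (1/2)*(-12) = -6)
O(K) = K**2 + 11*K
w(d) = -6*d (w(d) = d*(-6) = -6*d)
(O(3) + w(5))*27 = (3*(11 + 3) - 6*5)*27 = (3*14 - 30)*27 = (42 - 30)*27 = 12*27 = 324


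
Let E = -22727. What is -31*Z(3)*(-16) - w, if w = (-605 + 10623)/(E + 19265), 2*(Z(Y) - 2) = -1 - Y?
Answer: 5009/1731 ≈ 2.8937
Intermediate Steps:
Z(Y) = 3/2 - Y/2 (Z(Y) = 2 + (-1 - Y)/2 = 2 + (-½ - Y/2) = 3/2 - Y/2)
w = -5009/1731 (w = (-605 + 10623)/(-22727 + 19265) = 10018/(-3462) = 10018*(-1/3462) = -5009/1731 ≈ -2.8937)
-31*Z(3)*(-16) - w = -31*(3/2 - ½*3)*(-16) - 1*(-5009/1731) = -31*(3/2 - 3/2)*(-16) + 5009/1731 = -31*0*(-16) + 5009/1731 = 0*(-16) + 5009/1731 = 0 + 5009/1731 = 5009/1731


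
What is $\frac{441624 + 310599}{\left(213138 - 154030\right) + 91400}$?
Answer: $\frac{752223}{150508} \approx 4.9979$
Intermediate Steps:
$\frac{441624 + 310599}{\left(213138 - 154030\right) + 91400} = \frac{752223}{59108 + 91400} = \frac{752223}{150508}$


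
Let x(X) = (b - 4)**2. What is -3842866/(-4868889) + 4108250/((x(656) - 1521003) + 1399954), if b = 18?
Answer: -19538191349552/588419842317 ≈ -33.205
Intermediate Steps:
x(X) = 196 (x(X) = (18 - 4)**2 = 14**2 = 196)
-3842866/(-4868889) + 4108250/((x(656) - 1521003) + 1399954) = -3842866/(-4868889) + 4108250/((196 - 1521003) + 1399954) = -3842866*(-1/4868889) + 4108250/(-1520807 + 1399954) = 3842866/4868889 + 4108250/(-120853) = 3842866/4868889 + 4108250*(-1/120853) = 3842866/4868889 - 4108250/120853 = -19538191349552/588419842317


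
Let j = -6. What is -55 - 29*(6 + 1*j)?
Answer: -55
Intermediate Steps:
-55 - 29*(6 + 1*j) = -55 - 29*(6 + 1*(-6)) = -55 - 29*(6 - 6) = -55 - 29*0 = -55 + 0 = -55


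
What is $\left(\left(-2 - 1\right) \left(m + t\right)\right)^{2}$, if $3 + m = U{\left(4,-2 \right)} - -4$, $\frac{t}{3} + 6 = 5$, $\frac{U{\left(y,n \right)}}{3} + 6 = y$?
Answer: $576$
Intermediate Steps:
$U{\left(y,n \right)} = -18 + 3 y$
$t = -3$ ($t = -18 + 3 \cdot 5 = -18 + 15 = -3$)
$m = -5$ ($m = -3 + \left(\left(-18 + 3 \cdot 4\right) - -4\right) = -3 + \left(\left(-18 + 12\right) + 4\right) = -3 + \left(-6 + 4\right) = -3 - 2 = -5$)
$\left(\left(-2 - 1\right) \left(m + t\right)\right)^{2} = \left(\left(-2 - 1\right) \left(-5 - 3\right)\right)^{2} = \left(\left(-2 - 1\right) \left(-8\right)\right)^{2} = \left(\left(-3\right) \left(-8\right)\right)^{2} = 24^{2} = 576$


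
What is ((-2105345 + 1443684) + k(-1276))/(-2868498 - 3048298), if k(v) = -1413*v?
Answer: -1141327/5916796 ≈ -0.19290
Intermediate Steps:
((-2105345 + 1443684) + k(-1276))/(-2868498 - 3048298) = ((-2105345 + 1443684) - 1413*(-1276))/(-2868498 - 3048298) = (-661661 + 1802988)/(-5916796) = 1141327*(-1/5916796) = -1141327/5916796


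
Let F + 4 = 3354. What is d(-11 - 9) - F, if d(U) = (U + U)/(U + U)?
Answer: -3349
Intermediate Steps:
F = 3350 (F = -4 + 3354 = 3350)
d(U) = 1 (d(U) = (2*U)/((2*U)) = (2*U)*(1/(2*U)) = 1)
d(-11 - 9) - F = 1 - 1*3350 = 1 - 3350 = -3349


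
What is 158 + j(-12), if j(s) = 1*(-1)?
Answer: 157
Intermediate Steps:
j(s) = -1
158 + j(-12) = 158 - 1 = 157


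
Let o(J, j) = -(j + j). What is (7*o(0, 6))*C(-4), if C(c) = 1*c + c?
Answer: 672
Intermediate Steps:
o(J, j) = -2*j
C(c) = 2*c (C(c) = c + c = 2*c)
(7*o(0, 6))*C(-4) = (7*(-2*6))*(2*(-4)) = (7*(-12))*(-8) = -84*(-8) = 672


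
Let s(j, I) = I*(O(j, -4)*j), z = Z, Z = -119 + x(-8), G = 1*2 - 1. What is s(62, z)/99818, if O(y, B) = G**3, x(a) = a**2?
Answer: -1705/49909 ≈ -0.034162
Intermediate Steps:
G = 1 (G = 2 - 1 = 1)
O(y, B) = 1 (O(y, B) = 1**3 = 1)
Z = -55 (Z = -119 + (-8)**2 = -119 + 64 = -55)
z = -55
s(j, I) = I*j (s(j, I) = I*(1*j) = I*j)
s(62, z)/99818 = -55*62/99818 = -3410*1/99818 = -1705/49909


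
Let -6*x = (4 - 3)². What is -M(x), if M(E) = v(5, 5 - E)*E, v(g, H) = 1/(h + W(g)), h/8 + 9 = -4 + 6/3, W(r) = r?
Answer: -1/498 ≈ -0.0020080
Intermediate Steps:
x = -⅙ (x = -(4 - 3)²/6 = -⅙*1² = -⅙*1 = -⅙ ≈ -0.16667)
h = -88 (h = -72 + 8*(-4 + 6/3) = -72 + 8*(-4 + 6*(⅓)) = -72 + 8*(-4 + 2) = -72 + 8*(-2) = -72 - 16 = -88)
v(g, H) = 1/(-88 + g)
M(E) = -E/83 (M(E) = E/(-88 + 5) = E/(-83) = -E/83)
-M(x) = -(-1)*(-1)/(83*6) = -1*1/498 = -1/498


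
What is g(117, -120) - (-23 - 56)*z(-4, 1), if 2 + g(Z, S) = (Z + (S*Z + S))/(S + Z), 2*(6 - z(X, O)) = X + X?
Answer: 5469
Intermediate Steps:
z(X, O) = 6 - X (z(X, O) = 6 - (X + X)/2 = 6 - X)
g(Z, S) = -2 + (S + Z + S*Z)/(S + Z) (g(Z, S) = -2 + (Z + (S*Z + S))/(S + Z) = -2 + (Z + (S + S*Z))/(S + Z) = -2 + (S + Z + S*Z)/(S + Z))
g(117, -120) - (-23 - 56)*z(-4, 1) = (-1*(-120) - 1*117 - 120*117)/(-120 + 117) - (-23 - 56)*(6 - 1*(-4)) = (120 - 117 - 14040)/(-3) - (-79)*(6 + 4) = -1/3*(-14037) - (-79)*10 = 4679 - 1*(-790) = 4679 + 790 = 5469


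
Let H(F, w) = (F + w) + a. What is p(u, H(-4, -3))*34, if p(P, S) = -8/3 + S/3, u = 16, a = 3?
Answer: -136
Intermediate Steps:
H(F, w) = 3 + F + w (H(F, w) = (F + w) + 3 = 3 + F + w)
p(P, S) = -8/3 + S/3 (p(P, S) = -8*⅓ + S*(⅓) = -8/3 + S/3)
p(u, H(-4, -3))*34 = (-8/3 + (3 - 4 - 3)/3)*34 = (-8/3 + (⅓)*(-4))*34 = (-8/3 - 4/3)*34 = -4*34 = -136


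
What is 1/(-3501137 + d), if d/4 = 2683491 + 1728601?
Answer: 1/14147231 ≈ 7.0685e-8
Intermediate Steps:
d = 17648368 (d = 4*(2683491 + 1728601) = 4*4412092 = 17648368)
1/(-3501137 + d) = 1/(-3501137 + 17648368) = 1/14147231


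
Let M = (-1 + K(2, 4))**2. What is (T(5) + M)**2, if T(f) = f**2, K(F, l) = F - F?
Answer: 676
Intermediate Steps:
K(F, l) = 0
M = 1 (M = (-1 + 0)**2 = (-1)**2 = 1)
(T(5) + M)**2 = (5**2 + 1)**2 = (25 + 1)**2 = 26**2 = 676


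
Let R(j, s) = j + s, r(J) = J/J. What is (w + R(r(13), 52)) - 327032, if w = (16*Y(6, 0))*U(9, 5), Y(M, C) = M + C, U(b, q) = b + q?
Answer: -325635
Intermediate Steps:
r(J) = 1
Y(M, C) = C + M
w = 1344 (w = (16*(0 + 6))*(9 + 5) = (16*6)*14 = 96*14 = 1344)
(w + R(r(13), 52)) - 327032 = (1344 + (1 + 52)) - 327032 = (1344 + 53) - 327032 = 1397 - 327032 = -325635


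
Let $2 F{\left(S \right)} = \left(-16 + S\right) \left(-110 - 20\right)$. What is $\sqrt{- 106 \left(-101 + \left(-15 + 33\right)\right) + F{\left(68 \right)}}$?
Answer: $3 \sqrt{602} \approx 73.607$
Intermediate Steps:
$F{\left(S \right)} = 1040 - 65 S$ ($F{\left(S \right)} = \frac{\left(-16 + S\right) \left(-110 - 20\right)}{2} = \frac{\left(-16 + S\right) \left(-130\right)}{2} = \frac{2080 - 130 S}{2} = 1040 - 65 S$)
$\sqrt{- 106 \left(-101 + \left(-15 + 33\right)\right) + F{\left(68 \right)}} = \sqrt{- 106 \left(-101 + \left(-15 + 33\right)\right) + \left(1040 - 4420\right)} = \sqrt{- 106 \left(-101 + 18\right) + \left(1040 - 4420\right)} = \sqrt{\left(-106\right) \left(-83\right) - 3380} = \sqrt{8798 - 3380} = \sqrt{5418} = 3 \sqrt{602}$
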